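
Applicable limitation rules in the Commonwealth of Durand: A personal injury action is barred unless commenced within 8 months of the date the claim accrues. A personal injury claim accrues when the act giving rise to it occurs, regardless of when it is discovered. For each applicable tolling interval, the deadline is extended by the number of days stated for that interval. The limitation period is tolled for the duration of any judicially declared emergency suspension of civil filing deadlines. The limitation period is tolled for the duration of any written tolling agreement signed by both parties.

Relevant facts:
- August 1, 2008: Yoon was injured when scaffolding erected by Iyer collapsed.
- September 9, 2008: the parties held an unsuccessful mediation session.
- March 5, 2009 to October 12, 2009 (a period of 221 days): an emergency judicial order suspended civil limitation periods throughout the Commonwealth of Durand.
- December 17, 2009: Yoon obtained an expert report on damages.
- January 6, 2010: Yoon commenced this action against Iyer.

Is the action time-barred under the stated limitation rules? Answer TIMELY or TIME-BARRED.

The limitation period began to run on August 1, 2008.
Adding the 8 months base period to August 1, 2008 gives a deadline of April 1, 2009, before any tolling.
The emergency suspension of filing deadlines from March 5, 2009 to October 12, 2009 tolled the period for 221 days, extending the deadline to November 8, 2009.
None of the other events listed affects the running of the period under the stated rules.
Yoon filed on January 6, 2010, after the November 8, 2009 deadline, so the action is time-barred.

TIME-BARRED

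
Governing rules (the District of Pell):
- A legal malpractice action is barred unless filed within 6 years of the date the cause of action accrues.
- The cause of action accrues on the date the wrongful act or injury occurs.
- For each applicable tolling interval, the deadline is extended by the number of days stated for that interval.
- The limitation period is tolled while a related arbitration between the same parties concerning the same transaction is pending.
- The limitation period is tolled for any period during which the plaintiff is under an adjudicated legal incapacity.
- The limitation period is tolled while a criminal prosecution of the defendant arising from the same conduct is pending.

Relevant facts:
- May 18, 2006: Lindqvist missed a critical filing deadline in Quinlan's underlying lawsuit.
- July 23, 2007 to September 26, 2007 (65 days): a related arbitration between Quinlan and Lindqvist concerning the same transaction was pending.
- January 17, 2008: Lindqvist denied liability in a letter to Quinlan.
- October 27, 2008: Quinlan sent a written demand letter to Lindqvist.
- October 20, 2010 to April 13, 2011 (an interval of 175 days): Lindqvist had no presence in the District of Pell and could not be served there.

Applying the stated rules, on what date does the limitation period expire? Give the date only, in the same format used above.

July 22, 2012

The cause of action accrued on May 18, 2006, the date of the act.
Adding the 6 years base period to May 18, 2006 gives a deadline of May 18, 2012, before any tolling.
Because the pending related arbitration ran from July 23, 2007 to September 26, 2007, the deadline is extended by 65 days to July 22, 2012.
The defendant's absence from the jurisdiction from October 20, 2010 to April 13, 2011 does not toll the period, because no stated rule makes the defendant's absence a tolling event.
The other events in the timeline have no effect on the limitation period under the stated rules.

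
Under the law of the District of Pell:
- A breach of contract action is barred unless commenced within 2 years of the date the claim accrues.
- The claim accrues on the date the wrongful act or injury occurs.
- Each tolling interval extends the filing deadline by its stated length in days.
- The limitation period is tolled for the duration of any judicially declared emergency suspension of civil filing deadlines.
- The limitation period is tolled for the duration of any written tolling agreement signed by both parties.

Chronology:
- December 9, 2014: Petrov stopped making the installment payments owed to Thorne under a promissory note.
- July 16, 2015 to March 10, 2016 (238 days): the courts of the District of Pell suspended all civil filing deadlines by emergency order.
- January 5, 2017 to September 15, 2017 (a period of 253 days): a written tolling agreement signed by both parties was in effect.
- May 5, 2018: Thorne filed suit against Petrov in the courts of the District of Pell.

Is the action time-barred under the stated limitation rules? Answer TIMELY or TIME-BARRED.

The claim accrued on December 9, 2014, when the wrongful act occurred.
The untolled deadline — 2 years after December 9, 2014 — is December 9, 2016.
Because the emergency suspension of filing deadlines ran from July 16, 2015 to March 10, 2016, the deadline is extended by 238 days to August 4, 2017.
Because the written tolling agreement ran from January 5, 2017 to September 15, 2017, the deadline is extended by 253 days to April 14, 2018.
Filing on May 5, 2018 missed the April 14, 2018 deadline — the action is time-barred.

TIME-BARRED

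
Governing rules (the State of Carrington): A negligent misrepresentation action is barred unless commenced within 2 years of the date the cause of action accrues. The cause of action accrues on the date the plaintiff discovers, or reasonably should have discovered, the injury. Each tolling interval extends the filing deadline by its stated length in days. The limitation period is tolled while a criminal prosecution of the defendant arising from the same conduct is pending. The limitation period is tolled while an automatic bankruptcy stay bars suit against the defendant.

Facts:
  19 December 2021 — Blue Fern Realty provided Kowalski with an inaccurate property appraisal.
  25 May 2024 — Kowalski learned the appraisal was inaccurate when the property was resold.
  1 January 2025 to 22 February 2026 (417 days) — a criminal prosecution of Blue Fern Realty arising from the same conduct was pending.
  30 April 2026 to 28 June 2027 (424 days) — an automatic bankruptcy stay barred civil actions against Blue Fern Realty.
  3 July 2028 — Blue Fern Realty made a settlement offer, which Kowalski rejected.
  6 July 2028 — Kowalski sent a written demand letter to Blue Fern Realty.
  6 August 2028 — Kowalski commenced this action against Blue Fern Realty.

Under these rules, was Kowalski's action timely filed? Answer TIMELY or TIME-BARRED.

TIMELY

Under the discovery rule, the claim accrued on 25 May 2024, when Kowalski discovered the injury — not on the 19 December 2021 date of the underlying act.
Adding the 2 years base period to 25 May 2024 gives a deadline of 25 May 2026, before any tolling.
The pending criminal prosecution from 1 January 2025 to 22 February 2026 tolled the period for 417 days, extending the deadline to 16 July 2027.
The automatic bankruptcy stay from 30 April 2026 to 28 June 2027 tolled the period for 424 days, extending the deadline to 12 September 2028.
Nothing else in the chronology tolls or restarts the period.
Filing on 6 August 2028 beat the 12 September 2028 deadline — the action is timely.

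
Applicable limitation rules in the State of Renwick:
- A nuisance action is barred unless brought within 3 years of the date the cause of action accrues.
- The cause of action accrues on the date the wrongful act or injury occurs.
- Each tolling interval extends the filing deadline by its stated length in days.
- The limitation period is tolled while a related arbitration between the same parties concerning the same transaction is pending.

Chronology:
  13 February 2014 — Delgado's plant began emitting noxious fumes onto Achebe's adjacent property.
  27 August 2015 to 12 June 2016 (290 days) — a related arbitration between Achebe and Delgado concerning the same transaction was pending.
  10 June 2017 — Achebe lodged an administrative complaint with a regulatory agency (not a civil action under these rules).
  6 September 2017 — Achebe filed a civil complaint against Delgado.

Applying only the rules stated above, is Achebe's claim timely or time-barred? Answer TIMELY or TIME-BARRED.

TIMELY

The limitation period began to run on 13 February 2014.
Adding the 3 years base period to 13 February 2014 gives a deadline of 13 February 2017, before any tolling.
The pending related arbitration from 27 August 2015 to 12 June 2016 tolled the period for 290 days, extending the deadline to 30 November 2017.
Nothing else in the chronology tolls or restarts the period.
Achebe filed on 6 September 2017, before the 30 November 2017 deadline, so the action is timely.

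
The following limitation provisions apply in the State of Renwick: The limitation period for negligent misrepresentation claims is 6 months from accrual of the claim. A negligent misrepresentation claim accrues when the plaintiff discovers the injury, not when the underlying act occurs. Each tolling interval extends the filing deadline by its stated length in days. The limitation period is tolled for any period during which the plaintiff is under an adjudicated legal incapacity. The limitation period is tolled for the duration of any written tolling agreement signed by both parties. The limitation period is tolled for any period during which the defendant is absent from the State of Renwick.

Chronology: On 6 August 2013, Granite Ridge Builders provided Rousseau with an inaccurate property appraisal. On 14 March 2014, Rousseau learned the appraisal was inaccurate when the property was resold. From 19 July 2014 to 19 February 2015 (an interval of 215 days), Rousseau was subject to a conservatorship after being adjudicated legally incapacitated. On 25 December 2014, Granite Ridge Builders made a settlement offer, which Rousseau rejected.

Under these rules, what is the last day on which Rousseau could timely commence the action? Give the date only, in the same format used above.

17 April 2015

Under the discovery rule, the claim accrued on 14 March 2014, when Rousseau discovered the injury — not on the 6 August 2013 date of the underlying act.
The untolled deadline — 6 months after 14 March 2014 — is 14 September 2014.
The plaintiff's legal incapacity from 19 July 2014 to 19 February 2015 tolled the period for 215 days, extending the deadline to 17 April 2015.
None of the other events listed affects the running of the period under the stated rules.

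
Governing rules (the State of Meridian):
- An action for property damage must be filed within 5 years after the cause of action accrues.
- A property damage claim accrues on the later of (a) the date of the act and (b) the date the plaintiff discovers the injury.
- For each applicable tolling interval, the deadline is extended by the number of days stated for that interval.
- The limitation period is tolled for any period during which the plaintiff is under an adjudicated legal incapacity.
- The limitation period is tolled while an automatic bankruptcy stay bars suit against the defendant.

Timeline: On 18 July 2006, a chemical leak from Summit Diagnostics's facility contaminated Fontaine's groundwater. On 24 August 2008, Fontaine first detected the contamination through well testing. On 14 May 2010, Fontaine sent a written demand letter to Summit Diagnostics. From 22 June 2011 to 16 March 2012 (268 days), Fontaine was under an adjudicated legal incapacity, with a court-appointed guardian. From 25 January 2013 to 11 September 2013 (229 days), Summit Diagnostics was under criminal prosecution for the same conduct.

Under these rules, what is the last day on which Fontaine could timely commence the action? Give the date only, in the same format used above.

Taking the later of the act (18 July 2006) and discovery (24 August 2008), the claim accrued on 24 August 2008.
Adding the 5 years base period to 24 August 2008 gives a deadline of 24 August 2013, before any tolling.
The period was tolled for 268 days by the plaintiff's legal incapacity (22 June 2011 to 16 March 2012), pushing the deadline to 19 May 2014.
No stated provision tolls the period for a criminal prosecution, so the interval from 25 January 2013 to 11 September 2013 has no effect on the deadline.
Nothing else in the chronology tolls or restarts the period.

19 May 2014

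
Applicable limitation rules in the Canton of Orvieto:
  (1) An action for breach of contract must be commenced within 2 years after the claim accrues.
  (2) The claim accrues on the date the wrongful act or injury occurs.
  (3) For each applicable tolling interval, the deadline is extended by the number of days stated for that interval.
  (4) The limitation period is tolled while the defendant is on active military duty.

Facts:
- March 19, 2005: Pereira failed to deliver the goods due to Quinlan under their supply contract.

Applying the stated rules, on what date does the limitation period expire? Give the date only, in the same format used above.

The claim accrued on March 19, 2005, when the wrongful act occurred.
Adding the 2 years base period to March 19, 2005 gives a deadline of March 19, 2007, before any tolling.

March 19, 2007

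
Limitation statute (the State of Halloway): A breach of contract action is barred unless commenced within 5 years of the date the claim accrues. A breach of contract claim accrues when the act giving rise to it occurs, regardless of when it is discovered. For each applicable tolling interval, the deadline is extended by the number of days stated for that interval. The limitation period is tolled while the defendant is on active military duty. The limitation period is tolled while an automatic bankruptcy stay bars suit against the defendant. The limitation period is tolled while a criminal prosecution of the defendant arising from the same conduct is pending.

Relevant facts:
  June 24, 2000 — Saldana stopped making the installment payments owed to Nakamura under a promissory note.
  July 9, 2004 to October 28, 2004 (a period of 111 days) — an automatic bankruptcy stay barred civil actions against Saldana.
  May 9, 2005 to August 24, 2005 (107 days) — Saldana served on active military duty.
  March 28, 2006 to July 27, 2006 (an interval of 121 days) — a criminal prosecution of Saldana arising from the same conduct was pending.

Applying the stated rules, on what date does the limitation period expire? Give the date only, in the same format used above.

January 28, 2006

The claim accrued on June 24, 2000, when the wrongful act occurred.
The untolled deadline — 5 years after June 24, 2000 — is June 24, 2005.
Because the automatic bankruptcy stay ran from July 9, 2004 to October 28, 2004, the deadline is extended by 111 days to October 13, 2005.
The period was tolled for 107 days by the defendant's active military service (May 9, 2005 to August 24, 2005), pushing the deadline to January 28, 2006.
The pending criminal prosecution starting March 28, 2006 came too late — the period had run on January 28, 2006 — and so does not extend the deadline.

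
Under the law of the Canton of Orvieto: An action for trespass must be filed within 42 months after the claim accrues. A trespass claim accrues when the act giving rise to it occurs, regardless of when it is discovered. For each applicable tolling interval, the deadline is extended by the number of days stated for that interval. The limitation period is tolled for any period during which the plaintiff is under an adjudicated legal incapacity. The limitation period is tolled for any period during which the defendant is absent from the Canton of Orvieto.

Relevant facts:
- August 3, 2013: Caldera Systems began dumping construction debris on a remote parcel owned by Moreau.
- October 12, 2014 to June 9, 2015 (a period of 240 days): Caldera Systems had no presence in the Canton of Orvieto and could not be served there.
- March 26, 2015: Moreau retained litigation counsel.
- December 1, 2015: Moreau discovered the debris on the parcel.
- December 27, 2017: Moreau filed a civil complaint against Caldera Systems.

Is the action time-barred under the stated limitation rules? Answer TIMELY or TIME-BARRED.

TIME-BARRED

Because the rule ties accrual to occurrence, the claim accrued on August 3, 2013, not on the December 1, 2015 discovery date.
The untolled deadline — 42 months after August 3, 2013 — is February 3, 2017.
The period was tolled for 240 days by the defendant's absence from the jurisdiction (October 12, 2014 to June 9, 2015), pushing the deadline to October 1, 2017.
None of the other events listed affects the running of the period under the stated rules.
The December 27, 2017 filing falls after the October 1, 2017 deadline; the claim is time-barred.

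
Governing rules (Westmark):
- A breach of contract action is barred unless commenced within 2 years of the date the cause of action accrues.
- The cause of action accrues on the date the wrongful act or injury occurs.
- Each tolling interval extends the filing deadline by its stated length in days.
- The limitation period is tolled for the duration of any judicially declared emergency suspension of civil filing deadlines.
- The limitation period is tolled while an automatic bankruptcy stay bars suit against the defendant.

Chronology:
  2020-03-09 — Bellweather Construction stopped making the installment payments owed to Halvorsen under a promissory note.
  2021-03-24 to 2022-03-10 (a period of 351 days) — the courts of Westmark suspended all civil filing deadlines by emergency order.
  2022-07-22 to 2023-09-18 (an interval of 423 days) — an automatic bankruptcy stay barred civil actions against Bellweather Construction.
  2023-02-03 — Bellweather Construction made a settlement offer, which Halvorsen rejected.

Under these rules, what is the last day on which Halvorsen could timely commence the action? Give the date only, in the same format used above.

2024-04-21

The claim accrued on 2020-03-09, when the wrongful act occurred.
2 years from 2020-03-09 is 2022-03-09.
Because the emergency suspension of filing deadlines ran from 2021-03-24 to 2022-03-10, the deadline is extended by 351 days to 2023-02-23.
The period was tolled for 423 days by the automatic bankruptcy stay (2022-07-22 to 2023-09-18), pushing the deadline to 2024-04-21.
Nothing else in the chronology tolls or restarts the period.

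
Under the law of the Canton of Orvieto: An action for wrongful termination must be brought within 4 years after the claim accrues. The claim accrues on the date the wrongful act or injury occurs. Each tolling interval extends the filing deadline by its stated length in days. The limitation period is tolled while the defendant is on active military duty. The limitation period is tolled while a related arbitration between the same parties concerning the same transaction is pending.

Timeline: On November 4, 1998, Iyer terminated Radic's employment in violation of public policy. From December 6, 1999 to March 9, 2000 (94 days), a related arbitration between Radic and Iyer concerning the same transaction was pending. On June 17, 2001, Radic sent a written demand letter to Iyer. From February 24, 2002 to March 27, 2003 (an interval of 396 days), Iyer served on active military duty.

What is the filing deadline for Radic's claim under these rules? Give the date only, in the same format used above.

The limitation period began to run on November 4, 1998.
The untolled deadline — 4 years after November 4, 1998 — is November 4, 2002.
The period was tolled for 94 days by the pending related arbitration (December 6, 1999 to March 9, 2000), pushing the deadline to February 6, 2003.
The defendant's active military service from February 24, 2002 to March 27, 2003 tolled the period for 396 days, extending the deadline to March 8, 2004.
None of the other events listed affects the running of the period under the stated rules.

March 8, 2004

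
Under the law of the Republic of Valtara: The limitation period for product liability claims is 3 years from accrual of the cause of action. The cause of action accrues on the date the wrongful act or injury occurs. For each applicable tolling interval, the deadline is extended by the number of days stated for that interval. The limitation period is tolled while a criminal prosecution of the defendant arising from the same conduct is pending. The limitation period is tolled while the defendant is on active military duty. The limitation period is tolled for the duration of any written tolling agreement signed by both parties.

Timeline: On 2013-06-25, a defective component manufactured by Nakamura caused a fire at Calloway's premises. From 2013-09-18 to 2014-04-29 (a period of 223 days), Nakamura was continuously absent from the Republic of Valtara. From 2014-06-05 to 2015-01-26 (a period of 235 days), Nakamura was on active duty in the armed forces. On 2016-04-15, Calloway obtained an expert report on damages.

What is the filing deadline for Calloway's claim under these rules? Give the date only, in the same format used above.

2017-02-15

The claim accrued on 2013-06-25, when the wrongful act occurred.
The untolled deadline — 3 years after 2013-06-25 — is 2016-06-25.
The period was tolled for 235 days by the defendant's active military service (2014-06-05 to 2015-01-26), pushing the deadline to 2017-02-15.
The defendant's absence from the jurisdiction from 2013-09-18 to 2014-04-29 does not toll the period, because no stated rule makes the defendant's absence a tolling event.
Nothing else in the chronology tolls or restarts the period.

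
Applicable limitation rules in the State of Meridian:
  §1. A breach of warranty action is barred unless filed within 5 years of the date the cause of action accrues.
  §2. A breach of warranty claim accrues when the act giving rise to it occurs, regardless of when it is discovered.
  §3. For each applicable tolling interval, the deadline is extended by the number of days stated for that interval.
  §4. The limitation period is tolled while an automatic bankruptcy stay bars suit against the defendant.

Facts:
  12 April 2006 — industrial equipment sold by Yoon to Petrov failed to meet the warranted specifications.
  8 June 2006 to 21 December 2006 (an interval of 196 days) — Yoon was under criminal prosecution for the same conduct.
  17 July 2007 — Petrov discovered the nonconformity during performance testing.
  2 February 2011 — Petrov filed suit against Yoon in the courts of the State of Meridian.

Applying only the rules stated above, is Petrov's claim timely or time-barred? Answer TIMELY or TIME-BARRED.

The claim accrued on 12 April 2006, when the wrongful act occurred; under the stated occurrence rule the 17 July 2007 discovery does not delay accrual.
Adding the 5 years base period to 12 April 2006 gives a deadline of 12 April 2011, before any tolling.
No stated provision tolls the period for a criminal prosecution, so the interval from 8 June 2006 to 21 December 2006 has no effect on the deadline.
The 2 February 2011 filing precedes the 12 April 2011 deadline; the claim is timely.

TIMELY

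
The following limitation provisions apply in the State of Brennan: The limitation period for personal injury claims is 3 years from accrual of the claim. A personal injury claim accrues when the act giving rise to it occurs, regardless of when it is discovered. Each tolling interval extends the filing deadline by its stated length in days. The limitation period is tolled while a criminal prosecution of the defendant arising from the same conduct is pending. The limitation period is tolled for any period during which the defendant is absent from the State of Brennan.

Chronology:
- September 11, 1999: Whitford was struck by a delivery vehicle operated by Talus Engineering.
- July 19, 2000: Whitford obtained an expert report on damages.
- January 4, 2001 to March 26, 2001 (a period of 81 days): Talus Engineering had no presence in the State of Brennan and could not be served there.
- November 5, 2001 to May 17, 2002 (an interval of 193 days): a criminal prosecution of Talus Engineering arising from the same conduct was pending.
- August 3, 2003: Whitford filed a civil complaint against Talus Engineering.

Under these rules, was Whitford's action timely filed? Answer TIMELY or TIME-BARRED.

TIME-BARRED

The limitation period began to run on September 11, 1999.
The untolled deadline — 3 years after September 11, 1999 — is September 11, 2002.
The defendant's absence from the jurisdiction from January 4, 2001 to March 26, 2001 tolled the period for 81 days, extending the deadline to December 1, 2002.
Because the pending criminal prosecution ran from November 5, 2001 to May 17, 2002, the deadline is extended by 193 days to June 12, 2003.
None of the other events listed affects the running of the period under the stated rules.
Filing on August 3, 2003 missed the June 12, 2003 deadline — the action is time-barred.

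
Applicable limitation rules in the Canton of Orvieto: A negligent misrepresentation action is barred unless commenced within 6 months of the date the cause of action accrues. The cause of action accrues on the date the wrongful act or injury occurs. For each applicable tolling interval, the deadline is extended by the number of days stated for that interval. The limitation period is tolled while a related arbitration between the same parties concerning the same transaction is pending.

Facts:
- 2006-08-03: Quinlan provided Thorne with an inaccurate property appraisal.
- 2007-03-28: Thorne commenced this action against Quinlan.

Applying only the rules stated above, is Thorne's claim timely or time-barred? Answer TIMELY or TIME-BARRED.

The limitation period began to run on 2006-08-03.
Adding the 6 months base period to 2006-08-03 gives a deadline of 2007-02-03, before any tolling.
Thorne filed on 2007-03-28, after the 2007-02-03 deadline, so the action is time-barred.

TIME-BARRED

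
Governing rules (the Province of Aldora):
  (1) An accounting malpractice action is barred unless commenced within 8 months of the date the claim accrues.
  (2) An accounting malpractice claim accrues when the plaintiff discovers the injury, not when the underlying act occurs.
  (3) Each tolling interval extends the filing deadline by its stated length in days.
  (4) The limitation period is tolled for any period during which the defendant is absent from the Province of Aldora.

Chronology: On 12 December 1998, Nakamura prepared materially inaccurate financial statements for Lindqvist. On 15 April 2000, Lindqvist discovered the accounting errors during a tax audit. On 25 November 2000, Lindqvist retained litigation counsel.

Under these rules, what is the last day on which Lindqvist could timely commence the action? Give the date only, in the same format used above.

Under the discovery rule, the claim accrued on 15 April 2000, when Lindqvist discovered the injury — not on the 12 December 1998 date of the underlying act.
Adding the 8 months base period to 15 April 2000 gives a deadline of 15 December 2000, before any tolling.
Nothing else in the chronology tolls or restarts the period.

15 December 2000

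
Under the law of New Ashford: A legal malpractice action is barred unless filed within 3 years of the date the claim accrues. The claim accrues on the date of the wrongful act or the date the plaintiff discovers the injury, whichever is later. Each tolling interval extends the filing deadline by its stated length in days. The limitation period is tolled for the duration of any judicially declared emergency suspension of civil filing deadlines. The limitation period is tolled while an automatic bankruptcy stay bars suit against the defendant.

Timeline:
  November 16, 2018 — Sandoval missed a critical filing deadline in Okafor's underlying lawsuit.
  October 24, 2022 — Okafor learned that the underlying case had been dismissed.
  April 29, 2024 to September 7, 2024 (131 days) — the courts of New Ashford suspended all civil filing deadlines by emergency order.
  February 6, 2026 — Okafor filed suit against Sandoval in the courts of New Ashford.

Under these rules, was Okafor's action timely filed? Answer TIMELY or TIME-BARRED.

The claim accrued on October 24, 2022 — the later of the November 16, 2018 act and the October 24, 2022 discovery.
3 years from October 24, 2022 is October 24, 2025.
The emergency suspension of filing deadlines from April 29, 2024 to September 7, 2024 tolled the period for 131 days, extending the deadline to March 4, 2026.
Okafor filed on February 6, 2026, before the March 4, 2026 deadline, so the action is timely.

TIMELY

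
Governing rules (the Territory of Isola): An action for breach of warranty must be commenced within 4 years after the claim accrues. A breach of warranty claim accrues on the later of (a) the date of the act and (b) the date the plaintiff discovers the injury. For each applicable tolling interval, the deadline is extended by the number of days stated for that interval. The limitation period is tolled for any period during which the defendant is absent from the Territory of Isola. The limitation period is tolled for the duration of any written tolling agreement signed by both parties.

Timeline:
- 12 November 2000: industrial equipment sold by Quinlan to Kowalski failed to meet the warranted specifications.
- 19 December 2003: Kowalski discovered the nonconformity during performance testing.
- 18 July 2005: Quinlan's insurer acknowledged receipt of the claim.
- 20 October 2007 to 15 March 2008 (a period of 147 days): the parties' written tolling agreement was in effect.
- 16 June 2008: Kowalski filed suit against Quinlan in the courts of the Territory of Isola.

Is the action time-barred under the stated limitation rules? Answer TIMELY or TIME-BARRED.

Because discovery on 19 December 2003 post-dates the 12 November 2000 act, accrual under the later-of rule falls on 19 December 2003.
Adding the 4 years base period to 19 December 2003 gives a deadline of 19 December 2007, before any tolling.
The period was tolled for 147 days by the written tolling agreement (20 October 2007 to 15 March 2008), pushing the deadline to 14 May 2008.
The other events in the timeline have no effect on the limitation period under the stated rules.
The 16 June 2008 filing falls after the 14 May 2008 deadline; the claim is time-barred.

TIME-BARRED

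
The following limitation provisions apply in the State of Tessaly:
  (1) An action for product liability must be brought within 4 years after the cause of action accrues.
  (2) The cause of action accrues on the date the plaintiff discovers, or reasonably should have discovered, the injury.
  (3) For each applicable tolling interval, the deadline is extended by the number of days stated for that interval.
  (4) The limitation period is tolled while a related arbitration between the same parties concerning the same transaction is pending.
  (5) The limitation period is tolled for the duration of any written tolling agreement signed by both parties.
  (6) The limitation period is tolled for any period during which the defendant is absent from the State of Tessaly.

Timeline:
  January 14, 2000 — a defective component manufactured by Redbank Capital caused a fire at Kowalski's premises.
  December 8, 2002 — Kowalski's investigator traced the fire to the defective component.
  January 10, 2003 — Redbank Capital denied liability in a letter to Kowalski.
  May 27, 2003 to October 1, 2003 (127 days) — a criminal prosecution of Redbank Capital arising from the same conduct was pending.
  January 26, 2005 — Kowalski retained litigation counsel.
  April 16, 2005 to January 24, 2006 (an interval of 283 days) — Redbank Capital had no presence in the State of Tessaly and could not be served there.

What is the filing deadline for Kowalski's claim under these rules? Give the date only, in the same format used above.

Accrual is tied to discovery, so the period began on December 8, 2002 rather than on January 14, 2000 when the act occurred.
The untolled deadline — 4 years after December 8, 2002 — is December 8, 2006.
The defendant's absence from the jurisdiction from April 16, 2005 to January 24, 2006 tolled the period for 283 days, extending the deadline to September 17, 2007.
Although a criminal prosecution ran from May 27, 2003 to October 1, 2003, the stated rules do not make that a tolling event, so it is disregarded.
The other events in the timeline have no effect on the limitation period under the stated rules.

September 17, 2007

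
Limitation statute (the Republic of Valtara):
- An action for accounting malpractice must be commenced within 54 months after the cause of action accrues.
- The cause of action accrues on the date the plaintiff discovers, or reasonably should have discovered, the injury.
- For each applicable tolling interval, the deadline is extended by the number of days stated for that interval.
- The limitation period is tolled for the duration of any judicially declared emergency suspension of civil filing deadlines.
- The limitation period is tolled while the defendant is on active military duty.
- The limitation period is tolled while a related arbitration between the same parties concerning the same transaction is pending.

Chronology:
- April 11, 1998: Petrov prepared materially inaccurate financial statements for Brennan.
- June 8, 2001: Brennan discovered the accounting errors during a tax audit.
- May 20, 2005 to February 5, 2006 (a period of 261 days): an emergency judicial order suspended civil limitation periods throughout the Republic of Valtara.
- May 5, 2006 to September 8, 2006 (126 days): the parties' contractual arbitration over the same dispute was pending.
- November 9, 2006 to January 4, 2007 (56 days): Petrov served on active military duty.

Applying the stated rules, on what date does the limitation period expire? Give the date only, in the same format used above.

February 24, 2007

Under the discovery rule, the claim accrued on June 8, 2001, when Brennan discovered the injury — not on the April 11, 1998 date of the underlying act.
54 months from June 8, 2001 is December 8, 2005.
The period was tolled for 261 days by the emergency suspension of filing deadlines (May 20, 2005 to February 5, 2006), pushing the deadline to August 26, 2006.
The pending related arbitration from May 5, 2006 to September 8, 2006 tolled the period for 126 days, extending the deadline to December 30, 2006.
Because the defendant's active military service ran from November 9, 2006 to January 4, 2007, the deadline is extended by 56 days to February 24, 2007.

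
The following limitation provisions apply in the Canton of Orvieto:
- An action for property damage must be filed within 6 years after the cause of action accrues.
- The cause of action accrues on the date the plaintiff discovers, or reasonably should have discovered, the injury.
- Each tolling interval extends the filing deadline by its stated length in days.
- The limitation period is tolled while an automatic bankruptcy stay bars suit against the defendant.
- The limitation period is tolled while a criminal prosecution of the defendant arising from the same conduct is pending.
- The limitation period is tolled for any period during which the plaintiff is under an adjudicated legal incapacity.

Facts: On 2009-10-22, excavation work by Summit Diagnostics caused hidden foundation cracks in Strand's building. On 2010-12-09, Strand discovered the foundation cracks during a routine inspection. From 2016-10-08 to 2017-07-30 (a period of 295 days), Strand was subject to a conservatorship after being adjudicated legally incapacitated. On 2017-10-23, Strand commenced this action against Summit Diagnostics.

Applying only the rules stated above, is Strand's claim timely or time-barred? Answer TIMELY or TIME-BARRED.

TIME-BARRED

The claim did not accrue until Strand discovered the injury on 2010-12-09; the 2009-10-22 act date does not start the clock under the stated rule.
Adding the 6 years base period to 2010-12-09 gives a deadline of 2016-12-09, before any tolling.
Because the plaintiff's legal incapacity ran from 2016-10-08 to 2017-07-30, the deadline is extended by 295 days to 2017-09-30.
Filing on 2017-10-23 missed the 2017-09-30 deadline — the action is time-barred.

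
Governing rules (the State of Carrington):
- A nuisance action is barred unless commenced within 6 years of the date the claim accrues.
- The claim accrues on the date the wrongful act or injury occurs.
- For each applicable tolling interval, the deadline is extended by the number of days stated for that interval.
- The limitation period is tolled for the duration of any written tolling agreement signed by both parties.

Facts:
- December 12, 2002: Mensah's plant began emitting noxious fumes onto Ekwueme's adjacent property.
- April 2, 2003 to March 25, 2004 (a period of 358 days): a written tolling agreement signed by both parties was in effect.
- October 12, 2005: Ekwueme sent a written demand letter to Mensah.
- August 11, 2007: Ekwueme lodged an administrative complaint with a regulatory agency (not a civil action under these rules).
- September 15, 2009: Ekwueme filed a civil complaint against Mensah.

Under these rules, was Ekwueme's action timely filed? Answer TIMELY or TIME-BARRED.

The limitation period began to run on December 12, 2002.
Adding the 6 years base period to December 12, 2002 gives a deadline of December 12, 2008, before any tolling.
Because the written tolling agreement ran from April 2, 2003 to March 25, 2004, the deadline is extended by 358 days to December 5, 2009.
The other events in the timeline have no effect on the limitation period under the stated rules.
Filing on September 15, 2009 beat the December 5, 2009 deadline — the action is timely.

TIMELY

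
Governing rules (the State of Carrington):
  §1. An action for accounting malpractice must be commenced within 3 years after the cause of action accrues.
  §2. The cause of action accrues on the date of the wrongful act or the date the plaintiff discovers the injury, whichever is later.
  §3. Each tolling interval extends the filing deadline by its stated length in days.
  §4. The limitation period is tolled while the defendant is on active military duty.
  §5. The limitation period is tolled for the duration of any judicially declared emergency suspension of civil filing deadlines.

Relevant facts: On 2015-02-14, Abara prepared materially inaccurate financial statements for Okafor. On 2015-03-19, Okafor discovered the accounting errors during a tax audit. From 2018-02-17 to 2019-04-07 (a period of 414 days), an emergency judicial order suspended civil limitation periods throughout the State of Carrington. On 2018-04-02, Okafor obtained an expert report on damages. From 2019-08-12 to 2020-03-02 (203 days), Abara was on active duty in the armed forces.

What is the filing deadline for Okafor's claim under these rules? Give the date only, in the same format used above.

2019-05-07

Because discovery on 2015-03-19 post-dates the 2015-02-14 act, accrual under the later-of rule falls on 2015-03-19.
3 years from 2015-03-19 is 2018-03-19.
The emergency suspension of filing deadlines from 2018-02-17 to 2019-04-07 tolled the period for 414 days, extending the deadline to 2019-05-07.
The defendant's active military service starting 2019-08-12 came too late — the period had run on 2019-05-07 — and so does not extend the deadline.
The other events in the timeline have no effect on the limitation period under the stated rules.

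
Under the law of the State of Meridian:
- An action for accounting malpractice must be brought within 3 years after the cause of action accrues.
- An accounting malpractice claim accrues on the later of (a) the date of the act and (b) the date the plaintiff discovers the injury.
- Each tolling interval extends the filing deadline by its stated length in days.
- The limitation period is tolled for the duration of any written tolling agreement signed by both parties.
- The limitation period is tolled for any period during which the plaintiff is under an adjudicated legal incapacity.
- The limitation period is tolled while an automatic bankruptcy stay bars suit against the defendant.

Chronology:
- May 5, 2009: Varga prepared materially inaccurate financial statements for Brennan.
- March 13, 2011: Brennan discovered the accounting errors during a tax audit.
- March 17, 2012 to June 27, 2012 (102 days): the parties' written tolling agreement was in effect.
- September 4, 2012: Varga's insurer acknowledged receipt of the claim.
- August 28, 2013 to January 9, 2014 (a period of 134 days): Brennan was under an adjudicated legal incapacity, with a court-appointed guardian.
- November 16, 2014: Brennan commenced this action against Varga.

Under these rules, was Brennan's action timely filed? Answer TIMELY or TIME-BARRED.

Taking the later of the act (May 5, 2009) and discovery (March 13, 2011), the claim accrued on March 13, 2011.
3 years from March 13, 2011 is March 13, 2014.
The period was tolled for 102 days by the written tolling agreement (March 17, 2012 to June 27, 2012), pushing the deadline to June 23, 2014.
Because the plaintiff's legal incapacity ran from August 28, 2013 to January 9, 2014, the deadline is extended by 134 days to November 4, 2014.
Nothing else in the chronology tolls or restarts the period.
Filing on November 16, 2014 missed the November 4, 2014 deadline — the action is time-barred.

TIME-BARRED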